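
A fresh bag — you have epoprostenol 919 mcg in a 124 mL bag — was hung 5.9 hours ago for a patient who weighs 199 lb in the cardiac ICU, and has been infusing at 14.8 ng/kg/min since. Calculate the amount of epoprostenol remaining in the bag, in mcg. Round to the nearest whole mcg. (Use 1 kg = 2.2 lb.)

Weight = 199 lb ÷ 2.2 lb/kg = 90.45455 kg
Dose = 14.8 ng/kg/min × 90.45455 kg = 1338.727 ng/min
1338.727 ng/min × 60 min/hr = 80323.64 ng/hr
Concentration = 919 mcg ÷ 124 mL = 7.41129 mcg/mL = 7411.29 ng/mL
Rate = 80323.64 ng/hr ÷ 7411.29 ng/mL = 10.83801 mL/hr
Volume infused = 10.83801 mL/hr × 5.9 hr = 63.94426 mL
Volume remaining = 124 − 63.94426 = 60.05574 mL
Drug remaining = 60.05574 mL × 7411.29 ng/mL = 445090.5 ng = 445.0905 mcg

445 mcg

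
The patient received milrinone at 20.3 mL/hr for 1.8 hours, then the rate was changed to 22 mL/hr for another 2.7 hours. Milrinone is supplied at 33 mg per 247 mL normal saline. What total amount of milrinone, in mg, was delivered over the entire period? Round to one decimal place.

12.8 mg

Concentration = 33 mg ÷ 247 mL = 0.1336032 mg/mL
Stage 1: 20.3 mL/hr × 1.8 hr = 36.54 mL → 36.54 mL × 0.1336032 mg/mL = 4.881862 mg
Stage 2: 22 mL/hr × 2.7 hr = 59.4 mL → 59.4 mL × 0.1336032 mg/mL = 7.936032 mg
Total = 4.881862 + 7.936032 = 12.81789 mg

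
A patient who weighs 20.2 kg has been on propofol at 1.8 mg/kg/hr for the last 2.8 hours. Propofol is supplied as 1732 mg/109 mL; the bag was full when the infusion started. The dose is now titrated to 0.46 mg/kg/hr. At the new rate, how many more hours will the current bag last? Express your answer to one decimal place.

Initial rate:
Dose = 1.8 mg/kg/hr × 20.2 kg = 36.36 mg/hr
Concentration = 1732 mg ÷ 109 mL = 15.88991 mg/mL
Rate = 36.36 mg/hr ÷ 15.88991 mg/mL = 2.288245 mL/hr
Volume infused so far = 2.288245 mL/hr × 2.8 hr = 6.407085 mL
Volume remaining = 109 − 6.407085 = 102.5929 mL
New rate:
Dose = 0.46 mg/kg/hr × 20.2 kg = 9.292 mg/hr
Rate = 9.292 mg/hr ÷ 15.88991 mg/mL = 0.5847737 mL/hr
Time remaining = 102.5929 mL ÷ 0.5847737 mL/hr = 175.4404 hr

175.4 hours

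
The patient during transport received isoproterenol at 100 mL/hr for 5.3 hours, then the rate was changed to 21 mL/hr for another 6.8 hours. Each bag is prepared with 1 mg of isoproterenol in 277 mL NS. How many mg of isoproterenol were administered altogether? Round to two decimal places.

2.43 mg

Concentration = 1 mg ÷ 277 mL = 0.003610108 mg/mL
Stage 1: 100 mL/hr × 5.3 hr = 530 mL → 530 mL × 0.003610108 mg/mL = 1.913357 mg
Stage 2: 21 mL/hr × 6.8 hr = 142.8 mL → 142.8 mL × 0.003610108 mg/mL = 0.5155235 mg
Total = 1.913357 + 0.5155235 = 2.428881 mg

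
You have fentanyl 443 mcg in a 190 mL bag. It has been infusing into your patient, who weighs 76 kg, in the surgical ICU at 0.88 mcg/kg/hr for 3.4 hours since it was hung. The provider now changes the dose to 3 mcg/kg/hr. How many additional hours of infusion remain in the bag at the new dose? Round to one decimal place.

0.9 hours

Initial rate:
Dose = 0.88 mcg/kg/hr × 76 kg = 66.88 mcg/hr
Concentration = 443 mcg ÷ 190 mL = 2.331579 mcg/mL
Rate = 66.88 mcg/hr ÷ 2.331579 mcg/mL = 28.68442 mL/hr
Volume infused so far = 28.68442 mL/hr × 3.4 hr = 97.52704 mL
Volume remaining = 190 − 97.52704 = 92.47296 mL
New rate:
Dose = 3 mcg/kg/hr × 76 kg = 228 mcg/hr
Rate = 228 mcg/hr ÷ 2.331579 mcg/mL = 97.78781 mL/hr
Time remaining = 92.47296 mL ÷ 97.78781 mL/hr = 0.9456491 hr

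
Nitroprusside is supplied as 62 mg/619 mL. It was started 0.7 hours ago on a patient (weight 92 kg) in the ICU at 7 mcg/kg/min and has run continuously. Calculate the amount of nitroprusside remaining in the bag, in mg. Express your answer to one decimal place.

35.0 mg

Dose = 7 mcg/kg/min × 92 kg = 644 mcg/min
644 mcg/min × 60 min/hr = 38640 mcg/hr
Concentration = 62 mg ÷ 619 mL = 0.1001616 mg/mL = 100.1616 mcg/mL
Rate = 38640 mcg/hr ÷ 100.1616 mcg/mL = 385.7768 mL/hr
Volume infused = 385.7768 mL/hr × 0.7 hr = 270.0437 mL
Volume remaining = 619 − 270.0437 = 348.9563 mL
Drug remaining = 348.9563 mL × 100.1616 mcg/mL = 34952 mcg = 34.952 mg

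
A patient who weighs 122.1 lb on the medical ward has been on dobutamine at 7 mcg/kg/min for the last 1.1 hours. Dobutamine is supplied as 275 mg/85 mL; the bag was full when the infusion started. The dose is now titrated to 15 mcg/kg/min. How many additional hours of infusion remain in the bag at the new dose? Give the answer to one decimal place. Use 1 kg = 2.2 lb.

Initial rate:
Weight = 122.1 lb ÷ 2.2 lb/kg = 55.5 kg
Dose = 7 mcg/kg/min × 55.5 kg = 388.5 mcg/min
388.5 mcg/min × 60 min/hr = 23310 mcg/hr
Concentration = 275 mg ÷ 85 mL = 3.235294 mg/mL = 3235.294 mcg/mL
Rate = 23310 mcg/hr ÷ 3235.294 mcg/mL = 7.204909 mL/hr
Volume infused so far = 7.204909 mL/hr × 1.1 hr = 7.9254 mL
Volume remaining = 85 − 7.9254 = 77.0746 mL
New rate:
Dose = 15 mcg/kg/min × 55.5 kg = 832.5 mcg/min
832.5 mcg/min × 60 min/hr = 49950 mcg/hr
Rate = 49950 mcg/hr ÷ 3235.294 mcg/mL = 15.43909 mL/hr
Time remaining = 77.0746 mL ÷ 15.43909 mL/hr = 4.992172 hr

5.0 hours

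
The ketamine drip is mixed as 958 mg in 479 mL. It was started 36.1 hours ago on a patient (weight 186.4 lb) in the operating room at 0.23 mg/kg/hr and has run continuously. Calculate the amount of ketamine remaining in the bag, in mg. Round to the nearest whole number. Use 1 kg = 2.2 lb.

255 mg

Weight = 186.4 lb ÷ 2.2 lb/kg = 84.72727 kg
Dose = 0.23 mg/kg/hr × 84.72727 kg = 19.48727 mg/hr
Concentration = 958 mg ÷ 479 mL = 2 mg/mL
Rate = 19.48727 mg/hr ÷ 2 mg/mL = 9.743636 mL/hr
Volume infused = 9.743636 mL/hr × 36.1 hr = 351.7453 mL
Volume remaining = 479 − 351.7453 = 127.2547 mL
Drug remaining = 127.2547 mL × 2 mg/mL = 254.5095 mg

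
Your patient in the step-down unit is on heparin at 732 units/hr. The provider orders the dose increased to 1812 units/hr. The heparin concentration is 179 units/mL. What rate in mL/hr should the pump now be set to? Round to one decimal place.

Rate = 1812 units/hr ÷ 179 units/mL = 10.12291 mL/hr

10.1 mL/hr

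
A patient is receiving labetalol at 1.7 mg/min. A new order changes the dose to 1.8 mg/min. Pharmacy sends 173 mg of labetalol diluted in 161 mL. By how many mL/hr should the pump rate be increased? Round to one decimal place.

5.6 mL/hr

At the current dose:
1.7 mg/min × 60 min/hr = 102 mg/hr
Concentration = 173 mg ÷ 161 mL = 1.074534 mg/mL
Rate = 102 mg/hr ÷ 1.074534 mg/mL = 94.92486 mL/hr
At the new dose:
1.8 mg/min × 60 min/hr = 108 mg/hr
Rate = 108 mg/hr ÷ 1.074534 mg/mL = 100.5087 mL/hr
Change = 100.5087 − 94.92486 = 5.583815 mL/hr → 5.583815 mL/hr increase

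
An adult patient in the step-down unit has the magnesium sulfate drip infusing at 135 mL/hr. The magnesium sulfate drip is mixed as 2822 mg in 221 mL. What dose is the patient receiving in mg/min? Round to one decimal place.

28.7 mg/min

Concentration = 2822 mg ÷ 221 mL = 12.76923 mg/mL
Drug rate = 135 mL/hr × 12.76923 mg/mL = 1723.846 mg/hr
1723.846 mg/hr ÷ 60 min/hr = 28.73077 mg/min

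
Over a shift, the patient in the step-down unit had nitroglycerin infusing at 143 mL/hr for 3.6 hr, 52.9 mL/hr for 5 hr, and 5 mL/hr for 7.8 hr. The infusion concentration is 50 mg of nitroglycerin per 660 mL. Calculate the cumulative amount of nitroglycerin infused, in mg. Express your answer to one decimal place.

Concentration = 50 mg ÷ 660 mL = 0.07575758 mg/mL
Stage 1: 143 mL/hr × 3.6 hr = 514.8 mL → 514.8 mL × 0.07575758 mg/mL = 39 mg
Stage 2: 52.9 mL/hr × 5 hr = 264.5 mL → 264.5 mL × 0.07575758 mg/mL = 20.03788 mg
Stage 3: 5 mL/hr × 7.8 hr = 39 mL → 39 mL × 0.07575758 mg/mL = 2.954545 mg
Total = 39 + 20.03788 + 2.954545 = 61.99242 mg

62.0 mg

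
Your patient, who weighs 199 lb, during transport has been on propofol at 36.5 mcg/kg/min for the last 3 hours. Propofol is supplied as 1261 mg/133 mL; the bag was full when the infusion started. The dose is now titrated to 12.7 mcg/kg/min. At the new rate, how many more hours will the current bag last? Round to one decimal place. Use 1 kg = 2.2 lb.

9.7 hours

Initial rate:
Weight = 199 lb ÷ 2.2 lb/kg = 90.45455 kg
Dose = 36.5 mcg/kg/min × 90.45455 kg = 3301.591 mcg/min
3301.591 mcg/min × 60 min/hr = 198095.5 mcg/hr
Concentration = 1261 mg ÷ 133 mL = 9.481203 mg/mL = 9481.203 mcg/mL
Rate = 198095.5 mcg/hr ÷ 9481.203 mcg/mL = 20.89349 mL/hr
Volume infused so far = 20.89349 mL/hr × 3 hr = 62.68048 mL
Volume remaining = 133 − 62.68048 = 70.31952 mL
New rate:
Dose = 12.7 mcg/kg/min × 90.45455 kg = 1148.773 mcg/min
1148.773 mcg/min × 60 min/hr = 68926.36 mcg/hr
Rate = 68926.36 mcg/hr ÷ 9481.203 mcg/mL = 7.269791 mL/hr
Time remaining = 70.31952 mL ÷ 7.269791 mL/hr = 9.672839 hr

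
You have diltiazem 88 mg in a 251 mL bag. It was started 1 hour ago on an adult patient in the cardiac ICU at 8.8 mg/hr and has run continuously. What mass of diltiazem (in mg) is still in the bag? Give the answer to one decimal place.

79.2 mg

Concentration = 88 mg ÷ 251 mL = 0.3505976 mg/mL
Rate = 8.8 mg/hr ÷ 0.3505976 mg/mL = 25.1 mL/hr
Volume infused = 25.1 mL/hr × 1 hr = 25.1 mL
Volume remaining = 251 − 25.1 = 225.9 mL
Drug remaining = 225.9 mL × 0.3505976 mg/mL = 79.2 mg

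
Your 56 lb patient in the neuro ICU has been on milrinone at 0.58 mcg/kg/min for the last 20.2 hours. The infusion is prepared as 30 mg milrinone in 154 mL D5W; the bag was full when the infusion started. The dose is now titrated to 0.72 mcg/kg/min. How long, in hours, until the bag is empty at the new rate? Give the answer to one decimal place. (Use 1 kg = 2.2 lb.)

11.0 hours

Initial rate:
Weight = 56 lb ÷ 2.2 lb/kg = 25.45455 kg
Dose = 0.58 mcg/kg/min × 25.45455 kg = 14.76364 mcg/min
14.76364 mcg/min × 60 min/hr = 885.8182 mcg/hr
Concentration = 30 mg ÷ 154 mL = 0.1948052 mg/mL = 194.8052 mcg/mL
Rate = 885.8182 mcg/hr ÷ 194.8052 mcg/mL = 4.5472 mL/hr
Volume infused so far = 4.5472 mL/hr × 20.2 hr = 91.85344 mL
Volume remaining = 154 − 91.85344 = 62.14656 mL
New rate:
Dose = 0.72 mcg/kg/min × 25.45455 kg = 18.32727 mcg/min
18.32727 mcg/min × 60 min/hr = 1099.636 mcg/hr
Rate = 1099.636 mcg/hr ÷ 194.8052 mcg/mL = 5.6448 mL/hr
Time remaining = 62.14656 mL ÷ 5.6448 mL/hr = 11.00952 hr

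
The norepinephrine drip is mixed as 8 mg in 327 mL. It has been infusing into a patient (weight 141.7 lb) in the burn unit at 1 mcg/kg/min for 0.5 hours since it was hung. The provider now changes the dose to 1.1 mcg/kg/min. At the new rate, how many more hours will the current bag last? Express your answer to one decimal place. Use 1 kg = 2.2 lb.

Initial rate:
Weight = 141.7 lb ÷ 2.2 lb/kg = 64.40909 kg
Dose = 1 mcg/kg/min × 64.40909 kg = 64.40909 mcg/min
64.40909 mcg/min × 60 min/hr = 3864.545 mcg/hr
Concentration = 8 mg ÷ 327 mL = 0.02446483 mg/mL = 24.46483 mcg/mL
Rate = 3864.545 mcg/hr ÷ 24.46483 mcg/mL = 157.9633 mL/hr
Volume infused so far = 157.9633 mL/hr × 0.5 hr = 78.98165 mL
Volume remaining = 327 − 78.98165 = 248.0184 mL
New rate:
Dose = 1.1 mcg/kg/min × 64.40909 kg = 70.85 mcg/min
70.85 mcg/min × 60 min/hr = 4251 mcg/hr
Rate = 4251 mcg/hr ÷ 24.46483 mcg/mL = 173.7596 mL/hr
Time remaining = 248.0184 mL ÷ 173.7596 mL/hr = 1.427365 hr

1.4 hours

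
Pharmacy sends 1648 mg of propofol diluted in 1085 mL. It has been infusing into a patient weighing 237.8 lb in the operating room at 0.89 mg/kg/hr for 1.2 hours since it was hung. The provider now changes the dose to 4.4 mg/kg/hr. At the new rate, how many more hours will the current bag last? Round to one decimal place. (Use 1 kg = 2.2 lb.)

Initial rate:
Weight = 237.8 lb ÷ 2.2 lb/kg = 108.0909 kg
Dose = 0.89 mg/kg/hr × 108.0909 kg = 96.20091 mg/hr
Concentration = 1648 mg ÷ 1085 mL = 1.518894 mg/mL
Rate = 96.20091 mg/hr ÷ 1.518894 mg/mL = 63.33616 mL/hr
Volume infused so far = 63.33616 mL/hr × 1.2 hr = 76.00339 mL
Volume remaining = 1085 − 76.00339 = 1008.997 mL
New rate:
Dose = 4.4 mg/kg/hr × 108.0909 kg = 475.6 mg/hr
Rate = 475.6 mg/hr ÷ 1.518894 mg/mL = 313.1226 mL/hr
Time remaining = 1008.997 mL ÷ 313.1226 mL/hr = 3.222369 hr

3.2 hours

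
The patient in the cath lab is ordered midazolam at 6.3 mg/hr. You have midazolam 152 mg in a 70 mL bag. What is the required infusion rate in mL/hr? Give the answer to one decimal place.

Concentration = 152 mg ÷ 70 mL = 2.171429 mg/mL
Rate = 6.3 mg/hr ÷ 2.171429 mg/mL = 2.901316 mL/hr

2.9 mL/hr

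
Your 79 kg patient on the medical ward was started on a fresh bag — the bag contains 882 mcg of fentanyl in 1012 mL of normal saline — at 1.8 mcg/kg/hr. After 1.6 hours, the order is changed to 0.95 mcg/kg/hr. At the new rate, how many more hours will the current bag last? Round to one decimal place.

Initial rate:
Dose = 1.8 mcg/kg/hr × 79 kg = 142.2 mcg/hr
Concentration = 882 mcg ÷ 1012 mL = 0.8715415 mcg/mL
Rate = 142.2 mcg/hr ÷ 0.8715415 mcg/mL = 163.1592 mL/hr
Volume infused so far = 163.1592 mL/hr × 1.6 hr = 261.0547 mL
Volume remaining = 1012 − 261.0547 = 750.9453 mL
New rate:
Dose = 0.95 mcg/kg/hr × 79 kg = 75.05 mcg/hr
Rate = 75.05 mcg/hr ÷ 0.8715415 mcg/mL = 86.11179 mL/hr
Time remaining = 750.9453 mL ÷ 86.11179 mL/hr = 8.720586 hr

8.7 hours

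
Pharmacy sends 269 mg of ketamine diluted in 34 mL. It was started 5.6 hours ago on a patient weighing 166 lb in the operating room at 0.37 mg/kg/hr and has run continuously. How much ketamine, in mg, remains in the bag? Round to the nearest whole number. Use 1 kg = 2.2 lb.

113 mg

Weight = 166 lb ÷ 2.2 lb/kg = 75.45455 kg
Dose = 0.37 mg/kg/hr × 75.45455 kg = 27.91818 mg/hr
Concentration = 269 mg ÷ 34 mL = 7.911765 mg/mL
Rate = 27.91818 mg/hr ÷ 7.911765 mg/mL = 3.528692 mL/hr
Volume infused = 3.528692 mL/hr × 5.6 hr = 19.76068 mL
Volume remaining = 34 − 19.76068 = 14.23932 mL
Drug remaining = 14.23932 mL × 7.911765 mg/mL = 112.6582 mg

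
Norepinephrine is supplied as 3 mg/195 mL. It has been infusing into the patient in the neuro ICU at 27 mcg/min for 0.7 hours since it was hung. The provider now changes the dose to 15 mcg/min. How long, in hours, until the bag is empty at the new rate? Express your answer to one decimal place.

2.1 hours

Initial rate:
27 mcg/min × 60 min/hr = 1620 mcg/hr
Concentration = 3 mg ÷ 195 mL = 0.01538462 mg/mL = 15.38462 mcg/mL
Rate = 1620 mcg/hr ÷ 15.38462 mcg/mL = 105.3 mL/hr
Volume infused so far = 105.3 mL/hr × 0.7 hr = 73.71 mL
Volume remaining = 195 − 73.71 = 121.29 mL
New rate:
15 mcg/min × 60 min/hr = 900 mcg/hr
Rate = 900 mcg/hr ÷ 15.38462 mcg/mL = 58.5 mL/hr
Time remaining = 121.29 mL ÷ 58.5 mL/hr = 2.073333 hr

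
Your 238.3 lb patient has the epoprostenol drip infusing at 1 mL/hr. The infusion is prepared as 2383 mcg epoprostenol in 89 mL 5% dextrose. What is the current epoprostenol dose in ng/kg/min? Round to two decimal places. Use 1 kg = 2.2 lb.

4.12 ng/kg/min

Weight = 238.3 lb ÷ 2.2 lb/kg = 108.3182 kg
Concentration = 2383 mcg ÷ 89 mL = 26.77528 mcg/mL = 26775.28 ng/mL
Drug rate = 1 mL/hr × 26775.28 ng/mL = 26775.28 ng/hr
26775.28 ng/hr ÷ 60 min/hr = 446.2547 ng/min
446.2547 ng/min ÷ 108.3182 kg = 4.11985 ng/kg/min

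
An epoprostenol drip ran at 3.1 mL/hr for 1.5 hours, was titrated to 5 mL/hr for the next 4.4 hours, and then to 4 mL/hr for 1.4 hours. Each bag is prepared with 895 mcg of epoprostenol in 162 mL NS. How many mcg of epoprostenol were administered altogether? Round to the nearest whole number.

178 mcg

Concentration = 895 mcg ÷ 162 mL = 5.524691 mcg/mL
Stage 1: 3.1 mL/hr × 1.5 hr = 4.65 mL → 4.65 mL × 5.524691 mcg/mL = 25.68981 mcg
Stage 2: 5 mL/hr × 4.4 hr = 22 mL → 22 mL × 5.524691 mcg/mL = 121.5432 mcg
Stage 3: 4 mL/hr × 1.4 hr = 5.6 mL → 5.6 mL × 5.524691 mcg/mL = 30.93827 mcg
Total = 25.68981 + 121.5432 + 30.93827 = 178.1713 mcg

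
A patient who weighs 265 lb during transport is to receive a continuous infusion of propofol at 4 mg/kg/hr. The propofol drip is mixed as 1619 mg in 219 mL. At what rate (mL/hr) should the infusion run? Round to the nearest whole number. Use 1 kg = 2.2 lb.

65 mL/hr

Weight = 265 lb ÷ 2.2 lb/kg = 120.4545 kg
Dose = 4 mg/kg/hr × 120.4545 kg = 481.8182 mg/hr
Concentration = 1619 mg ÷ 219 mL = 7.392694 mg/mL
Rate = 481.8182 mg/hr ÷ 7.392694 mg/mL = 65.17491 mL/hr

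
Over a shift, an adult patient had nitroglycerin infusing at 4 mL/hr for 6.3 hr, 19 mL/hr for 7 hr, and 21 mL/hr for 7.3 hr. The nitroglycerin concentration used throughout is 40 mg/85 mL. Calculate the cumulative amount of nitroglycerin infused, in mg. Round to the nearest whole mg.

147 mg

Concentration = 40 mg ÷ 85 mL = 0.4705882 mg/mL
Stage 1: 4 mL/hr × 6.3 hr = 25.2 mL → 25.2 mL × 0.4705882 mg/mL = 11.85882 mg
Stage 2: 19 mL/hr × 7 hr = 133 mL → 133 mL × 0.4705882 mg/mL = 62.58824 mg
Stage 3: 21 mL/hr × 7.3 hr = 153.3 mL → 153.3 mL × 0.4705882 mg/mL = 72.14118 mg
Total = 11.85882 + 62.58824 + 72.14118 = 146.5882 mg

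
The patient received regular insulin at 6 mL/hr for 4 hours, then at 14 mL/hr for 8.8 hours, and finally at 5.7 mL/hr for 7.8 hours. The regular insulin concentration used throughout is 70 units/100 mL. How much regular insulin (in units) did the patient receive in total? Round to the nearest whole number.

134 units

Concentration = 70 units ÷ 100 mL = 0.7 units/mL
Stage 1: 6 mL/hr × 4 hr = 24 mL → 24 mL × 0.7 units/mL = 16.8 units
Stage 2: 14 mL/hr × 8.8 hr = 123.2 mL → 123.2 mL × 0.7 units/mL = 86.24 units
Stage 3: 5.7 mL/hr × 7.8 hr = 44.46 mL → 44.46 mL × 0.7 units/mL = 31.122 units
Total = 16.8 + 86.24 + 31.122 = 134.162 units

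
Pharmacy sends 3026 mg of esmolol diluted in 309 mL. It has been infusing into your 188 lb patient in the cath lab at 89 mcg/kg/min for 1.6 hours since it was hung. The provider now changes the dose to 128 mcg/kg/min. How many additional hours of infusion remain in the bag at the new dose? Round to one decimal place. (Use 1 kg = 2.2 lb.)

Initial rate:
Weight = 188 lb ÷ 2.2 lb/kg = 85.45455 kg
Dose = 89 mcg/kg/min × 85.45455 kg = 7605.455 mcg/min
7605.455 mcg/min × 60 min/hr = 456327.3 mcg/hr
Concentration = 3026 mg ÷ 309 mL = 9.79288 mg/mL = 9792.88 mcg/mL
Rate = 456327.3 mcg/hr ÷ 9792.88 mcg/mL = 46.59786 mL/hr
Volume infused so far = 46.59786 mL/hr × 1.6 hr = 74.55658 mL
Volume remaining = 309 − 74.55658 = 234.4434 mL
New rate:
Dose = 128 mcg/kg/min × 85.45455 kg = 10938.18 mcg/min
10938.18 mcg/min × 60 min/hr = 656290.9 mcg/hr
Rate = 656290.9 mcg/hr ÷ 9792.88 mcg/mL = 67.01715 mL/hr
Time remaining = 234.4434 mL ÷ 67.01715 mL/hr = 3.49826 hr

3.5 hours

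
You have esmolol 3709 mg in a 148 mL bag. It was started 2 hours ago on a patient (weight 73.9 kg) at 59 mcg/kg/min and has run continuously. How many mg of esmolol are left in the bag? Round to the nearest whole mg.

Dose = 59 mcg/kg/min × 73.9 kg = 4360.1 mcg/min
4360.1 mcg/min × 60 min/hr = 261606 mcg/hr
Concentration = 3709 mg ÷ 148 mL = 25.06081 mg/mL = 25060.81 mcg/mL
Rate = 261606 mcg/hr ÷ 25060.81 mcg/mL = 10.43885 mL/hr
Volume infused = 10.43885 mL/hr × 2 hr = 20.8777 mL
Volume remaining = 148 − 20.8777 = 127.1223 mL
Drug remaining = 127.1223 mL × 25060.81 mcg/mL = 3185788 mcg = 3185.788 mg

3186 mg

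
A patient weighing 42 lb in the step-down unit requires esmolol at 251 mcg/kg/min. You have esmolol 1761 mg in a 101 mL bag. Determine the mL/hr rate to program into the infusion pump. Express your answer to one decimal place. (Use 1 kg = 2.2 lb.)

Weight = 42 lb ÷ 2.2 lb/kg = 19.09091 kg
Dose = 251 mcg/kg/min × 19.09091 kg = 4791.818 mcg/min
4791.818 mcg/min × 60 min/hr = 287509.1 mcg/hr
Concentration = 1761 mg ÷ 101 mL = 17.43564 mg/mL = 17435.64 mcg/mL
Rate = 287509.1 mcg/hr ÷ 17435.64 mcg/mL = 16.48973 mL/hr

16.5 mL/hr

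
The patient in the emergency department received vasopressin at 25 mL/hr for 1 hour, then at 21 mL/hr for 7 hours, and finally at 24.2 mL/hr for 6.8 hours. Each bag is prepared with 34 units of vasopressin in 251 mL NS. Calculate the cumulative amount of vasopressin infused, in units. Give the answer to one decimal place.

45.6 units

Concentration = 34 units ÷ 251 mL = 0.1354582 units/mL
Stage 1: 25 mL/hr × 1 hr = 25 mL → 25 mL × 0.1354582 units/mL = 3.386454 units
Stage 2: 21 mL/hr × 7 hr = 147 mL → 147 mL × 0.1354582 units/mL = 19.91235 units
Stage 3: 24.2 mL/hr × 6.8 hr = 164.56 mL → 164.56 mL × 0.1354582 units/mL = 22.291 units
Total = 3.386454 + 19.91235 + 22.291 = 45.5898 units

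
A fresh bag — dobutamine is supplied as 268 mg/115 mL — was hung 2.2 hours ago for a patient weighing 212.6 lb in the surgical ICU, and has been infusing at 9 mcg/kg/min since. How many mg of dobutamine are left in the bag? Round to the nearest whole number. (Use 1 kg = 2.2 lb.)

153 mg

Weight = 212.6 lb ÷ 2.2 lb/kg = 96.63636 kg
Dose = 9 mcg/kg/min × 96.63636 kg = 869.7273 mcg/min
869.7273 mcg/min × 60 min/hr = 52183.64 mcg/hr
Concentration = 268 mg ÷ 115 mL = 2.330435 mg/mL = 2330.435 mcg/mL
Rate = 52183.64 mcg/hr ÷ 2330.435 mcg/mL = 22.39223 mL/hr
Volume infused = 22.39223 mL/hr × 2.2 hr = 49.26291 mL
Volume remaining = 115 − 49.26291 = 65.73709 mL
Drug remaining = 65.73709 mL × 2330.435 mcg/mL = 153196 mcg = 153.196 mg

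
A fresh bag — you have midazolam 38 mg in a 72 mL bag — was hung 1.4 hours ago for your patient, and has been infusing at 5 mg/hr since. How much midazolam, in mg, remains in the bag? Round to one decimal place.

Concentration = 38 mg ÷ 72 mL = 0.5277778 mg/mL
Rate = 5 mg/hr ÷ 0.5277778 mg/mL = 9.473684 mL/hr
Volume infused = 9.473684 mL/hr × 1.4 hr = 13.26316 mL
Volume remaining = 72 − 13.26316 = 58.73684 mL
Drug remaining = 58.73684 mL × 0.5277778 mg/mL = 31 mg

31.0 mg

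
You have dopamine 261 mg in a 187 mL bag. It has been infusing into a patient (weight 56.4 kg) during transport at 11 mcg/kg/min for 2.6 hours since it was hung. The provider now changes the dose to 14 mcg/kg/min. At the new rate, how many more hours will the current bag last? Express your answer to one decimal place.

Initial rate:
Dose = 11 mcg/kg/min × 56.4 kg = 620.4 mcg/min
620.4 mcg/min × 60 min/hr = 37224 mcg/hr
Concentration = 261 mg ÷ 187 mL = 1.395722 mg/mL = 1395.722 mcg/mL
Rate = 37224 mcg/hr ÷ 1395.722 mcg/mL = 26.67007 mL/hr
Volume infused so far = 26.67007 mL/hr × 2.6 hr = 69.34218 mL
Volume remaining = 187 − 69.34218 = 117.6578 mL
New rate:
Dose = 14 mcg/kg/min × 56.4 kg = 789.6 mcg/min
789.6 mcg/min × 60 min/hr = 47376 mcg/hr
Rate = 47376 mcg/hr ÷ 1395.722 mcg/mL = 33.94372 mL/hr
Time remaining = 117.6578 mL ÷ 33.94372 mL/hr = 3.466261 hr

3.5 hours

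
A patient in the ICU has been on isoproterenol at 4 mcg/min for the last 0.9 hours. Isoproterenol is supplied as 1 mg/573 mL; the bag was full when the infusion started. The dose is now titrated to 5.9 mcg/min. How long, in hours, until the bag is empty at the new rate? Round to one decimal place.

2.2 hours

Initial rate:
4 mcg/min × 60 min/hr = 240 mcg/hr
Concentration = 1 mg ÷ 573 mL = 0.001745201 mg/mL = 1.745201 mcg/mL
Rate = 240 mcg/hr ÷ 1.745201 mcg/mL = 137.52 mL/hr
Volume infused so far = 137.52 mL/hr × 0.9 hr = 123.768 mL
Volume remaining = 573 − 123.768 = 449.232 mL
New rate:
5.9 mcg/min × 60 min/hr = 354 mcg/hr
Rate = 354 mcg/hr ÷ 1.745201 mcg/mL = 202.842 mL/hr
Time remaining = 449.232 mL ÷ 202.842 mL/hr = 2.214689 hr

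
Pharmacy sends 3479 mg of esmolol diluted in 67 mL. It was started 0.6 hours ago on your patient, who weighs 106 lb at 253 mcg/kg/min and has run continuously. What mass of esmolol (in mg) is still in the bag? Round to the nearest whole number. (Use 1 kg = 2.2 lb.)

Weight = 106 lb ÷ 2.2 lb/kg = 48.18182 kg
Dose = 253 mcg/kg/min × 48.18182 kg = 12190 mcg/min
12190 mcg/min × 60 min/hr = 731400 mcg/hr
Concentration = 3479 mg ÷ 67 mL = 51.92537 mg/mL = 51925.37 mcg/mL
Rate = 731400 mcg/hr ÷ 51925.37 mcg/mL = 14.0856 mL/hr
Volume infused = 14.0856 mL/hr × 0.6 hr = 8.45136 mL
Volume remaining = 67 − 8.45136 = 58.54864 mL
Drug remaining = 58.54864 mL × 51925.37 mcg/mL = 3040160 mcg = 3040.16 mg

3040 mg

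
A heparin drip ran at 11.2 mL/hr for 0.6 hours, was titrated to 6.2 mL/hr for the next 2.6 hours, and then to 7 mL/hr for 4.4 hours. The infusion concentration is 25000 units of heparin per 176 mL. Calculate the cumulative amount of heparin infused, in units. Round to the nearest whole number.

Concentration = 25000 units ÷ 176 mL = 142.0455 units/mL
Stage 1: 11.2 mL/hr × 0.6 hr = 6.72 mL → 6.72 mL × 142.0455 units/mL = 954.5455 units
Stage 2: 6.2 mL/hr × 2.6 hr = 16.12 mL → 16.12 mL × 142.0455 units/mL = 2289.773 units
Stage 3: 7 mL/hr × 4.4 hr = 30.8 mL → 30.8 mL × 142.0455 units/mL = 4375 units
Total = 954.5455 + 2289.773 + 4375 = 7619.318 units

7619 units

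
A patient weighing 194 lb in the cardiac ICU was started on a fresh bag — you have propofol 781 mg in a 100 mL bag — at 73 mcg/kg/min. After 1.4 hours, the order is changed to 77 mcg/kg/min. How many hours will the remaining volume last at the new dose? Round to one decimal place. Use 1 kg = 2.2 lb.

0.6 hours

Initial rate:
Weight = 194 lb ÷ 2.2 lb/kg = 88.18182 kg
Dose = 73 mcg/kg/min × 88.18182 kg = 6437.273 mcg/min
6437.273 mcg/min × 60 min/hr = 386236.4 mcg/hr
Concentration = 781 mg ÷ 100 mL = 7.81 mg/mL = 7810 mcg/mL
Rate = 386236.4 mcg/hr ÷ 7810 mcg/mL = 49.45408 mL/hr
Volume infused so far = 49.45408 mL/hr × 1.4 hr = 69.23571 mL
Volume remaining = 100 − 69.23571 = 30.76429 mL
New rate:
Dose = 77 mcg/kg/min × 88.18182 kg = 6790 mcg/min
6790 mcg/min × 60 min/hr = 407400 mcg/hr
Rate = 407400 mcg/hr ÷ 7810 mcg/mL = 52.16389 mL/hr
Time remaining = 30.76429 mL ÷ 52.16389 mL/hr = 0.5897621 hr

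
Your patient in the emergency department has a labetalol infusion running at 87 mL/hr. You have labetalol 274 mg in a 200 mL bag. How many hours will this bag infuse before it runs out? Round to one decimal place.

Duration = 200 mL ÷ 87 mL/hr = 2.298851 hr

2.3 hours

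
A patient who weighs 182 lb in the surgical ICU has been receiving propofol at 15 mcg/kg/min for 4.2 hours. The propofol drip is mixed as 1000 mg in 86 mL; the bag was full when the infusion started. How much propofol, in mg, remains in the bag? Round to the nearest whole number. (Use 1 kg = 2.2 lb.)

Weight = 182 lb ÷ 2.2 lb/kg = 82.72727 kg
Dose = 15 mcg/kg/min × 82.72727 kg = 1240.909 mcg/min
1240.909 mcg/min × 60 min/hr = 74454.55 mcg/hr
Concentration = 1000 mg ÷ 86 mL = 11.62791 mg/mL = 11627.91 mcg/mL
Rate = 74454.55 mcg/hr ÷ 11627.91 mcg/mL = 6.403091 mL/hr
Volume infused = 6.403091 mL/hr × 4.2 hr = 26.89298 mL
Volume remaining = 86 − 26.89298 = 59.10702 mL
Drug remaining = 59.10702 mL × 11627.91 mcg/mL = 687290.9 mcg = 687.2909 mg

687 mg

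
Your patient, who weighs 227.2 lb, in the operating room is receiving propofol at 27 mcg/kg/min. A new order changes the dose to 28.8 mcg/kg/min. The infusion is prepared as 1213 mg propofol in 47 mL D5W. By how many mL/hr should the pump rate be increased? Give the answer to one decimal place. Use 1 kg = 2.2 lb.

0.4 mL/hr

At the current dose:
Weight = 227.2 lb ÷ 2.2 lb/kg = 103.2727 kg
Dose = 27 mcg/kg/min × 103.2727 kg = 2788.364 mcg/min
2788.364 mcg/min × 60 min/hr = 167301.8 mcg/hr
Concentration = 1213 mg ÷ 47 mL = 25.80851 mg/mL = 25808.51 mcg/mL
Rate = 167301.8 mcg/hr ÷ 25808.51 mcg/mL = 6.482428 mL/hr
At the new dose:
Dose = 28.8 mcg/kg/min × 103.2727 kg = 2974.255 mcg/min
2974.255 mcg/min × 60 min/hr = 178455.3 mcg/hr
Rate = 178455.3 mcg/hr ÷ 25808.51 mcg/mL = 6.91459 mL/hr
Change = 6.91459 − 6.482428 = 0.4321619 mL/hr → 0.4321619 mL/hr increase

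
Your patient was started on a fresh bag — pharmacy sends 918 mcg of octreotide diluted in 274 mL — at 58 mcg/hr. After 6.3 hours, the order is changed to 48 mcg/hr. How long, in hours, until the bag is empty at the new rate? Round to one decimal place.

Initial rate:
Concentration = 918 mcg ÷ 274 mL = 3.350365 mcg/mL
Rate = 58 mcg/hr ÷ 3.350365 mcg/mL = 17.31155 mL/hr
Volume infused so far = 17.31155 mL/hr × 6.3 hr = 109.0627 mL
Volume remaining = 274 − 109.0627 = 164.9373 mL
New rate:
Rate = 48 mcg/hr ÷ 3.350365 mcg/mL = 14.3268 mL/hr
Time remaining = 164.9373 mL ÷ 14.3268 mL/hr = 11.5125 hr

11.5 hours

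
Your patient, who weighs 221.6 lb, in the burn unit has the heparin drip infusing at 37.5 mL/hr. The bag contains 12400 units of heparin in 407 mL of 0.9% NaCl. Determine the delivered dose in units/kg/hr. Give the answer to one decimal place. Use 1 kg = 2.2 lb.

Weight = 221.6 lb ÷ 2.2 lb/kg = 100.7273 kg
Concentration = 12400 units ÷ 407 mL = 30.46683 units/mL
Drug rate = 37.5 mL/hr × 30.46683 units/mL = 1142.506 units/hr
1142.506 units/hr ÷ 100.7273 kg = 11.34257 units/kg/hr

11.3 units/kg/hr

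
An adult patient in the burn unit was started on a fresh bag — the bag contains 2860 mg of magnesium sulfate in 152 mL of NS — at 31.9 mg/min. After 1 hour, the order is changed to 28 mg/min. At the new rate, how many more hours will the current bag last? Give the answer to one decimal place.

0.6 hours

Initial rate:
31.9 mg/min × 60 min/hr = 1914 mg/hr
Concentration = 2860 mg ÷ 152 mL = 18.81579 mg/mL
Rate = 1914 mg/hr ÷ 18.81579 mg/mL = 101.7231 mL/hr
Volume infused so far = 101.7231 mL/hr × 1 hr = 101.7231 mL
Volume remaining = 152 − 101.7231 = 50.27692 mL
New rate:
28 mg/min × 60 min/hr = 1680 mg/hr
Rate = 1680 mg/hr ÷ 18.81579 mg/mL = 89.28671 mL/hr
Time remaining = 50.27692 mL ÷ 89.28671 mL/hr = 0.5630952 hr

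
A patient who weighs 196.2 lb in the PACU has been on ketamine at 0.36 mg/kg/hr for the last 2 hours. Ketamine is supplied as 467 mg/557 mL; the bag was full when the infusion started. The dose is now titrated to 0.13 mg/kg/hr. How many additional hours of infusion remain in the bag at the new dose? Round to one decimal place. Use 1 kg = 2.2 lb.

Initial rate:
Weight = 196.2 lb ÷ 2.2 lb/kg = 89.18182 kg
Dose = 0.36 mg/kg/hr × 89.18182 kg = 32.10545 mg/hr
Concentration = 467 mg ÷ 557 mL = 0.8384201 mg/mL
Rate = 32.10545 mg/hr ÷ 0.8384201 mg/mL = 38.2928 mL/hr
Volume infused so far = 38.2928 mL/hr × 2 hr = 76.5856 mL
Volume remaining = 557 − 76.5856 = 480.4144 mL
New rate:
Dose = 0.13 mg/kg/hr × 89.18182 kg = 11.59364 mg/hr
Rate = 11.59364 mg/hr ÷ 0.8384201 mg/mL = 13.82796 mL/hr
Time remaining = 480.4144 mL ÷ 13.82796 mL/hr = 34.74226 hr

34.7 hours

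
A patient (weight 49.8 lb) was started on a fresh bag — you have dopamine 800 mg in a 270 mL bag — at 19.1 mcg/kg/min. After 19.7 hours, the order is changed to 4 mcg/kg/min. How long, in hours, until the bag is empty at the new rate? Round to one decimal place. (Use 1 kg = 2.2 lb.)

Initial rate:
Weight = 49.8 lb ÷ 2.2 lb/kg = 22.63636 kg
Dose = 19.1 mcg/kg/min × 22.63636 kg = 432.3545 mcg/min
432.3545 mcg/min × 60 min/hr = 25941.27 mcg/hr
Concentration = 800 mg ÷ 270 mL = 2.962963 mg/mL = 2962.963 mcg/mL
Rate = 25941.27 mcg/hr ÷ 2962.963 mcg/mL = 8.75518 mL/hr
Volume infused so far = 8.75518 mL/hr × 19.7 hr = 172.477 mL
Volume remaining = 270 − 172.477 = 97.52296 mL
New rate:
Dose = 4 mcg/kg/min × 22.63636 kg = 90.54545 mcg/min
90.54545 mcg/min × 60 min/hr = 5432.727 mcg/hr
Rate = 5432.727 mcg/hr ÷ 2962.963 mcg/mL = 1.833545 mL/hr
Time remaining = 97.52296 mL ÷ 1.833545 mL/hr = 53.18819 hr

53.2 hours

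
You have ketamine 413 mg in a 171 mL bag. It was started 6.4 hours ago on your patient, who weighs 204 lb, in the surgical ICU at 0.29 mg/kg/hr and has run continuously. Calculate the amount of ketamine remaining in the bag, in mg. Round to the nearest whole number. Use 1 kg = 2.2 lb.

Weight = 204 lb ÷ 2.2 lb/kg = 92.72727 kg
Dose = 0.29 mg/kg/hr × 92.72727 kg = 26.89091 mg/hr
Concentration = 413 mg ÷ 171 mL = 2.415205 mg/mL
Rate = 26.89091 mg/hr ÷ 2.415205 mg/mL = 11.13401 mL/hr
Volume infused = 11.13401 mL/hr × 6.4 hr = 71.25765 mL
Volume remaining = 171 − 71.25765 = 99.74235 mL
Drug remaining = 99.74235 mL × 2.415205 mg/mL = 240.8982 mg

241 mg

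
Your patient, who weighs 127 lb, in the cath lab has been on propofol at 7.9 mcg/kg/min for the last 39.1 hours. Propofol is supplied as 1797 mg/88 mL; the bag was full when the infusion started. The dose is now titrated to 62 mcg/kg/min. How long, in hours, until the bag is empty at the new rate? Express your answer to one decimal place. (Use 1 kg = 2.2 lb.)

3.4 hours

Initial rate:
Weight = 127 lb ÷ 2.2 lb/kg = 57.72727 kg
Dose = 7.9 mcg/kg/min × 57.72727 kg = 456.0455 mcg/min
456.0455 mcg/min × 60 min/hr = 27362.73 mcg/hr
Concentration = 1797 mg ÷ 88 mL = 20.42045 mg/mL = 20420.45 mcg/mL
Rate = 27362.73 mcg/hr ÷ 20420.45 mcg/mL = 1.339967 mL/hr
Volume infused so far = 1.339967 mL/hr × 39.1 hr = 52.39269 mL
Volume remaining = 88 − 52.39269 = 35.60731 mL
New rate:
Dose = 62 mcg/kg/min × 57.72727 kg = 3579.091 mcg/min
3579.091 mcg/min × 60 min/hr = 214745.5 mcg/hr
Rate = 214745.5 mcg/hr ÷ 20420.45 mcg/mL = 10.51619 mL/hr
Time remaining = 35.60731 mL ÷ 10.51619 mL/hr = 3.38595 hr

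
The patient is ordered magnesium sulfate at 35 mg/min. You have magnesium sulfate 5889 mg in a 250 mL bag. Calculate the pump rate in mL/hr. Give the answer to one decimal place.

89.1 mL/hr

35 mg/min × 60 min/hr = 2100 mg/hr
Concentration = 5889 mg ÷ 250 mL = 23.556 mg/mL
Rate = 2100 mg/hr ÷ 23.556 mg/mL = 89.14926 mL/hr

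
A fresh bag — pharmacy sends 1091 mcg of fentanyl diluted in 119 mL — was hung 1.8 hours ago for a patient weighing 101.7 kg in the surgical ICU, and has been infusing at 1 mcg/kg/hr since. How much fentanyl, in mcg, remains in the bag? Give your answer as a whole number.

908 mcg

Dose = 1 mcg/kg/hr × 101.7 kg = 101.7 mcg/hr
Concentration = 1091 mcg ÷ 119 mL = 9.168067 mcg/mL
Rate = 101.7 mcg/hr ÷ 9.168067 mcg/mL = 11.09285 mL/hr
Volume infused = 11.09285 mL/hr × 1.8 hr = 19.96713 mL
Volume remaining = 119 − 19.96713 = 99.03287 mL
Drug remaining = 99.03287 mL × 9.168067 mcg/mL = 907.94 mcg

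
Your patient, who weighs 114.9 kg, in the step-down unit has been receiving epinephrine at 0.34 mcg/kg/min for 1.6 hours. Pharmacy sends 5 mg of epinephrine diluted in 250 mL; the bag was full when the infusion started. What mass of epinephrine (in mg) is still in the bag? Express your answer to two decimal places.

1.25 mg

Dose = 0.34 mcg/kg/min × 114.9 kg = 39.066 mcg/min
39.066 mcg/min × 60 min/hr = 2343.96 mcg/hr
Concentration = 5 mg ÷ 250 mL = 0.02 mg/mL = 20 mcg/mL
Rate = 2343.96 mcg/hr ÷ 20 mcg/mL = 117.198 mL/hr
Volume infused = 117.198 mL/hr × 1.6 hr = 187.5168 mL
Volume remaining = 250 − 187.5168 = 62.4832 mL
Drug remaining = 62.4832 mL × 20 mcg/mL = 1249.664 mcg = 1.249664 mg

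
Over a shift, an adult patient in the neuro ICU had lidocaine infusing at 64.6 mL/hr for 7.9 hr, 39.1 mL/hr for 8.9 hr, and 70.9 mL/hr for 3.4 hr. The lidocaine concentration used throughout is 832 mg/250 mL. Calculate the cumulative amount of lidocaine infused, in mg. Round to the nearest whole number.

Concentration = 832 mg ÷ 250 mL = 3.328 mg/mL
Stage 1: 64.6 mL/hr × 7.9 hr = 510.34 mL → 510.34 mL × 3.328 mg/mL = 1698.412 mg
Stage 2: 39.1 mL/hr × 8.9 hr = 347.99 mL → 347.99 mL × 3.328 mg/mL = 1158.111 mg
Stage 3: 70.9 mL/hr × 3.4 hr = 241.06 mL → 241.06 mL × 3.328 mg/mL = 802.2477 mg
Total = 1698.412 + 1158.111 + 802.2477 = 3658.77 mg

3659 mg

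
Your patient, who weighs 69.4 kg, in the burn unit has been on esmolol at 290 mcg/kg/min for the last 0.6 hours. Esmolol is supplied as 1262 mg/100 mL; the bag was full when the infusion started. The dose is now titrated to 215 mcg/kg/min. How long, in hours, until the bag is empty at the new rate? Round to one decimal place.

Initial rate:
Dose = 290 mcg/kg/min × 69.4 kg = 20126 mcg/min
20126 mcg/min × 60 min/hr = 1207560 mcg/hr
Concentration = 1262 mg ÷ 100 mL = 12.62 mg/mL = 12620 mcg/mL
Rate = 1207560 mcg/hr ÷ 12620 mcg/mL = 95.68621 mL/hr
Volume infused so far = 95.68621 mL/hr × 0.6 hr = 57.41173 mL
Volume remaining = 100 − 57.41173 = 42.58827 mL
New rate:
Dose = 215 mcg/kg/min × 69.4 kg = 14921 mcg/min
14921 mcg/min × 60 min/hr = 895260 mcg/hr
Rate = 895260 mcg/hr ÷ 12620 mcg/mL = 70.93978 mL/hr
Time remaining = 42.58827 mL ÷ 70.93978 mL/hr = 0.600344 hr

0.6 hours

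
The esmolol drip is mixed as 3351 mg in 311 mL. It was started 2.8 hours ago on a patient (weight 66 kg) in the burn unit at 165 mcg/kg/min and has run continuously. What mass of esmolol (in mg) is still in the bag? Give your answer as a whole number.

1521 mg

Dose = 165 mcg/kg/min × 66 kg = 10890 mcg/min
10890 mcg/min × 60 min/hr = 653400 mcg/hr
Concentration = 3351 mg ÷ 311 mL = 10.77492 mg/mL = 10774.92 mcg/mL
Rate = 653400 mcg/hr ÷ 10774.92 mcg/mL = 60.64082 mL/hr
Volume infused = 60.64082 mL/hr × 2.8 hr = 169.7943 mL
Volume remaining = 311 − 169.7943 = 141.2057 mL
Drug remaining = 141.2057 mL × 10774.92 mcg/mL = 1521480 mcg = 1521.48 mg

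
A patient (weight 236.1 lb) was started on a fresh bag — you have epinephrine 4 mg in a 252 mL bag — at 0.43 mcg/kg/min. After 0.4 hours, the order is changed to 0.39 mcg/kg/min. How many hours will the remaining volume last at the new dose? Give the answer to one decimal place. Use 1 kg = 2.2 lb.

1.2 hours

Initial rate:
Weight = 236.1 lb ÷ 2.2 lb/kg = 107.3182 kg
Dose = 0.43 mcg/kg/min × 107.3182 kg = 46.14682 mcg/min
46.14682 mcg/min × 60 min/hr = 2768.809 mcg/hr
Concentration = 4 mg ÷ 252 mL = 0.01587302 mg/mL = 15.87302 mcg/mL
Rate = 2768.809 mcg/hr ÷ 15.87302 mcg/mL = 174.435 mL/hr
Volume infused so far = 174.435 mL/hr × 0.4 hr = 69.77399 mL
Volume remaining = 252 − 69.77399 = 182.226 mL
New rate:
Dose = 0.39 mcg/kg/min × 107.3182 kg = 41.85409 mcg/min
41.85409 mcg/min × 60 min/hr = 2511.245 mcg/hr
Rate = 2511.245 mcg/hr ÷ 15.87302 mcg/mL = 158.2085 mL/hr
Time remaining = 182.226 mL ÷ 158.2085 mL/hr = 1.151809 hr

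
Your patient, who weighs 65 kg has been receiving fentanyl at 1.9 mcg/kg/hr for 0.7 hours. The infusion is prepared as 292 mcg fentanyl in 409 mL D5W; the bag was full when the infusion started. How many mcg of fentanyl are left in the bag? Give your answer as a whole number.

206 mcg

Dose = 1.9 mcg/kg/hr × 65 kg = 123.5 mcg/hr
Concentration = 292 mcg ÷ 409 mL = 0.7139364 mcg/mL
Rate = 123.5 mcg/hr ÷ 0.7139364 mcg/mL = 172.9846 mL/hr
Volume infused = 172.9846 mL/hr × 0.7 hr = 121.0892 mL
Volume remaining = 409 − 121.0892 = 287.9108 mL
Drug remaining = 287.9108 mL × 0.7139364 mcg/mL = 205.55 mcg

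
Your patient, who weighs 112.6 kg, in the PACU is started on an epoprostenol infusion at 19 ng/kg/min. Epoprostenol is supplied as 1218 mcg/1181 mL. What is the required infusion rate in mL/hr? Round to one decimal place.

124.5 mL/hr

Dose = 19 ng/kg/min × 112.6 kg = 2139.4 ng/min
2139.4 ng/min × 60 min/hr = 128364 ng/hr
Concentration = 1218 mcg ÷ 1181 mL = 1.031329 mcg/mL = 1031.329 ng/mL
Rate = 128364 ng/hr ÷ 1031.329 ng/mL = 124.4646 mL/hr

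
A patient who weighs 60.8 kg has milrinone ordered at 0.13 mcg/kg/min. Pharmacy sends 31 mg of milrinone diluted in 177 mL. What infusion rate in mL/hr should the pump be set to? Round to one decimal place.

2.7 mL/hr

Dose = 0.13 mcg/kg/min × 60.8 kg = 7.904 mcg/min
7.904 mcg/min × 60 min/hr = 474.24 mcg/hr
Concentration = 31 mg ÷ 177 mL = 0.1751412 mg/mL = 175.1412 mcg/mL
Rate = 474.24 mcg/hr ÷ 175.1412 mcg/mL = 2.707757 mL/hr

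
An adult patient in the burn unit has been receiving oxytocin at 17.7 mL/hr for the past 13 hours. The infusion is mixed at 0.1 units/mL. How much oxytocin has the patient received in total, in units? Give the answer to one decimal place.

23.0 units

Concentration = 0.1 units/mL = 100 milliunits/mL
Drug rate = 17.7 mL/hr × 100 milliunits/mL = 1770 milliunits/hr
Total = 1770 milliunits/hr × 13 hr = 23010 milliunits = 23.01 units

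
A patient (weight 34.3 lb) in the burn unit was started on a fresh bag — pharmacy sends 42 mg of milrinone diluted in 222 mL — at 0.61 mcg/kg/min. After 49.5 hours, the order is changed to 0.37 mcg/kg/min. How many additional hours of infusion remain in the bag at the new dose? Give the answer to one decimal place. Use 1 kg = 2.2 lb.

Initial rate:
Weight = 34.3 lb ÷ 2.2 lb/kg = 15.59091 kg
Dose = 0.61 mcg/kg/min × 15.59091 kg = 9.510455 mcg/min
9.510455 mcg/min × 60 min/hr = 570.6273 mcg/hr
Concentration = 42 mg ÷ 222 mL = 0.1891892 mg/mL = 189.1892 mcg/mL
Rate = 570.6273 mcg/hr ÷ 189.1892 mcg/mL = 3.016173 mL/hr
Volume infused so far = 3.016173 mL/hr × 49.5 hr = 149.3005 mL
Volume remaining = 222 − 149.3005 = 72.69945 mL
New rate:
Dose = 0.37 mcg/kg/min × 15.59091 kg = 5.768636 mcg/min
5.768636 mcg/min × 60 min/hr = 346.1182 mcg/hr
Rate = 346.1182 mcg/hr ÷ 189.1892 mcg/mL = 1.829482 mL/hr
Time remaining = 72.69945 mL ÷ 1.829482 mL/hr = 39.73773 hr

39.7 hours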